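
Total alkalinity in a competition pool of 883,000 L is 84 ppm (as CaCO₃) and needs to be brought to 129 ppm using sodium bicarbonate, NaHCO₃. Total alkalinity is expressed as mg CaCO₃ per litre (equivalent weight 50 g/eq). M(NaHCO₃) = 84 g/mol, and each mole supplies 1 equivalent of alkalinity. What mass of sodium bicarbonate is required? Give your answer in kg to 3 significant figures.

66.8 kg

Alkalinity to add: (129 − 84) = 45 mg/L as CaCO₃ × 883,000 L = 39,740 g as CaCO₃.
Equivalents: 39,740 g ÷ 50 g/eq = 794.7 eq.
NaHCO₃ supplies 1 eq per mole → 794.7 mol.
Mass: 794.7 mol × 84 g/mol = 66,750 g.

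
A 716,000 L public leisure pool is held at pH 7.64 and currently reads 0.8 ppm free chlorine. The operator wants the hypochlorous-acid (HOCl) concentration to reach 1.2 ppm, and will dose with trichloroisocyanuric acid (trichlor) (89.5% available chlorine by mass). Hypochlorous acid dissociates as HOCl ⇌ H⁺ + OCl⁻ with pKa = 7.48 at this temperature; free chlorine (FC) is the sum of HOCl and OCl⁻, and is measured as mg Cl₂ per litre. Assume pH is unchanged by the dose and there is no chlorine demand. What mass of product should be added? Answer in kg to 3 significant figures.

[OCl⁻]/[HOCl] = 10^(pH − pKa) = 10^(7.64 − 7.48) = 1.445; fraction as HOCl = 1/(1 + 1.445) = 0.4089.
Free chlorine required for 1.2 ppm HOCl: 1.2 / 0.4089 = 2.935 ppm.
FC to add: 2.935 − 0.8 = 2.135 mg/L as Cl₂.
Cl₂ equivalent: 2.135 mg/L × 716,000 L = 1528 g.
Product at 89.5% available Cl: 1528 / 0.895 = 1708 g.

1.71 kg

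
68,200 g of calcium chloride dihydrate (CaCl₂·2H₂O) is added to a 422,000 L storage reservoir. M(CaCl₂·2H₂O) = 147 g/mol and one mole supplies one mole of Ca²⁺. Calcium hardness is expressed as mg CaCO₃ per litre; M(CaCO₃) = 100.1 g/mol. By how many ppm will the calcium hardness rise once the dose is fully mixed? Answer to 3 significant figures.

110 ppm

Moles of Ca²⁺: 68,200 g ÷ 147 g/mol = 463.9 mol.
As CaCO₃: 463.9 mol × 100.1 g/mol = 46,440 g.
Rise: 46,440 g / 422,000 L × 1000 = 110 mg/L.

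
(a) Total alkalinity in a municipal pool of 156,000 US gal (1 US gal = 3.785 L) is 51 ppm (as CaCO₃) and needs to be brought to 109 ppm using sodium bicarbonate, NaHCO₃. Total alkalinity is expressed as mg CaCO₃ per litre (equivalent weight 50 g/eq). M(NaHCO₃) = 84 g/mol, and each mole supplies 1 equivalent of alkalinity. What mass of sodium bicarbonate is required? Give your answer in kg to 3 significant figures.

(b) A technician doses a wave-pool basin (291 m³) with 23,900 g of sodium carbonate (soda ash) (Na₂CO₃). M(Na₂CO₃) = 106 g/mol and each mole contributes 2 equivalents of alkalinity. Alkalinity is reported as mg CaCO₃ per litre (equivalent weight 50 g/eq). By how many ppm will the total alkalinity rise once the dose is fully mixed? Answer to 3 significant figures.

(a) Volume: 156,000 US gal × 3.785 L/gal = 590,460 L.
(a) Alkalinity to add: (109 − 51) = 58 mg/L as CaCO₃ × 590,460 L = 34,250 g as CaCO₃.
(a) Equivalents: 34,250 g ÷ 50 g/eq = 684.9 eq.
(a) NaHCO₃ supplies 1 eq per mole → 684.9 mol.
(a) Mass: 684.9 mol × 84 g/mol = 57,530 g.

(b) Volume: 291 m³ = 291,000 L.
(b) Moles of Na₂CO₃: 23,900 g ÷ 106 g/mol = 225.5 mol → 450.9 eq of alkalinity.
(b) As CaCO₃: 450.9 eq × 50 g/eq = 22,550 g.
(b) Rise: 22,550 g / 291,000 L × 1000 = 77.48 mg/L.

(a) 57.5 kg; (b) 77.5 ppm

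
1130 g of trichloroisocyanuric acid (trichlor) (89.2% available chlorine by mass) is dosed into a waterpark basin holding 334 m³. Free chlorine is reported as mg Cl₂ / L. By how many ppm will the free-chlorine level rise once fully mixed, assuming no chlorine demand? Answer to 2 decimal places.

3.02 ppm

Volume: 334 m³ = 334,000 L.
Available chlorine delivered: 1130 g × 0.892 = 1008 g as Cl₂.
Concentration rise: 1008 g / 334,000 L = 3.018 mg/L = 3.02 ppm.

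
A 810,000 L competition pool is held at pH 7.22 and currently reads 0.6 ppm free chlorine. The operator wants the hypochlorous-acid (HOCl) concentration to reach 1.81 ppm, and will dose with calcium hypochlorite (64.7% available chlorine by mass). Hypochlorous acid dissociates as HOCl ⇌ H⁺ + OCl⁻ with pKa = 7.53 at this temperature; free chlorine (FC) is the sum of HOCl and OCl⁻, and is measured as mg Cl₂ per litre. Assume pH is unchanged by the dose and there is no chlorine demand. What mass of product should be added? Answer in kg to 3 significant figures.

2.62 kg

[OCl⁻]/[HOCl] = 10^(pH − pKa) = 10^(7.22 − 7.53) = 0.4898; fraction as HOCl = 1/(1 + 0.4898) = 0.6712.
Free chlorine required for 1.81 ppm HOCl: 1.81 / 0.6712 = 2.696 ppm.
FC to add: 2.696 − 0.6 = 2.096 mg/L as Cl₂.
Cl₂ equivalent: 2.096 mg/L × 810,000 L = 1698 g.
Product at 64.7% available Cl: 1698 / 0.647 = 2625 g.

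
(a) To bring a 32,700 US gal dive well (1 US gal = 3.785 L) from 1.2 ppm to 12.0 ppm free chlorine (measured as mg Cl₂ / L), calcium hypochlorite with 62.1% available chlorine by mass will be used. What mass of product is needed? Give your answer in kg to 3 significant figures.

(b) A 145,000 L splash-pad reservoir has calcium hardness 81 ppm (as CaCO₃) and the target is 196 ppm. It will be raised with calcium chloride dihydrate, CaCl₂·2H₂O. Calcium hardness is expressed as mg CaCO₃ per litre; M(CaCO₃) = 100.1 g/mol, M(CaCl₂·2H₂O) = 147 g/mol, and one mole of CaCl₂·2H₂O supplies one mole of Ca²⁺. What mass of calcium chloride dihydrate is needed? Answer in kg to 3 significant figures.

(a) 2.15 kg; (b) 24.5 kg

(a) Volume: 32,700 US gal × 3.785 L/gal = 123,770 L.
(a) Chlorine deficit: 12.0 − 1.2 = 10.8 ppm = 10.8 mg/L as Cl₂.
(a) Cl₂ equivalent needed: 10.8 mg/L × 123,770 L = 1,337,000 mg = 1337 g.
(a) Product at 62.1% available chlorine: 1337 / 0.621 = 2153 g.

(b) Hardness to add: (196 − 81) = 115 mg/L as CaCO₃ × 145,000 L = 16,680 g as CaCO₃.
(b) Moles of Ca²⁺ (1 mol Ca²⁺ ≡ 1 mol CaCO₃): 16,680 / 100.1 g/mol = 166.6 mol.
(b) Mass of CaCl₂·2H₂O: 166.6 × 147 = 24,490 g.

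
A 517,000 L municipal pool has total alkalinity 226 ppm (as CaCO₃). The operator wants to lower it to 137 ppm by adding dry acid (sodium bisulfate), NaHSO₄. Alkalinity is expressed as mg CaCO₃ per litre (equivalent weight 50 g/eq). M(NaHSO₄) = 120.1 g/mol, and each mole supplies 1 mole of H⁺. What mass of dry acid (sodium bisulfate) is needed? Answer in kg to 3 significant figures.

111 kg

Alkalinity to neutralize: (226 − 137) = 89 mg/L as CaCO₃ × 517,000 L = 46,010 g as CaCO₃.
Equivalents of H⁺ required: 46,010 ÷ 50 g/eq = 920.3 eq = 920.3 mol NaHSO₄.
Mass of NaHSO₄: 920.3 × 120.1 = 110,500 g.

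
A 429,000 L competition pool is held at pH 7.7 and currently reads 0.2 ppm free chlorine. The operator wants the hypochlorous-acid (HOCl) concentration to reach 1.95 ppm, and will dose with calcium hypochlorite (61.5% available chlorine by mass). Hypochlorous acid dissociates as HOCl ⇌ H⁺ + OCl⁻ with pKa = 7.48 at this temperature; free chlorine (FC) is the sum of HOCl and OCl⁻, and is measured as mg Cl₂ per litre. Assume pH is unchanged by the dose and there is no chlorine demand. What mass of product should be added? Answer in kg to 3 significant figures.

3.48 kg

[OCl⁻]/[HOCl] = 10^(pH − pKa) = 10^(7.7 − 7.48) = 1.66; fraction as HOCl = 1/(1 + 1.66) = 0.376.
Free chlorine required for 1.95 ppm HOCl: 1.95 / 0.376 = 5.186 ppm.
FC to add: 5.186 − 0.2 = 4.986 mg/L as Cl₂.
Cl₂ equivalent: 4.986 mg/L × 429,000 L = 2139 g.
Product at 61.5% available Cl: 2139 / 0.615 = 3478 g.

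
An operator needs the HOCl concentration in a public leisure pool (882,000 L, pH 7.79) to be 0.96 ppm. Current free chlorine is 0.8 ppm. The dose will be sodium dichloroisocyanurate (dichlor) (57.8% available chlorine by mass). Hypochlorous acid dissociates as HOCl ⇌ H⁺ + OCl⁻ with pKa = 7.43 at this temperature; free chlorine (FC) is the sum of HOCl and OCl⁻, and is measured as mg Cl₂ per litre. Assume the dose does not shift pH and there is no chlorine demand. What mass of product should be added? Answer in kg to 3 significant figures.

3.60 kg

[OCl⁻]/[HOCl] = 10^(pH − pKa) = 10^(7.79 − 7.43) = 2.291; fraction as HOCl = 1/(1 + 2.291) = 0.3039.
Free chlorine required for 0.96 ppm HOCl: 0.96 / 0.3039 = 3.159 ppm.
FC to add: 3.159 − 0.8 = 2.359 mg/L as Cl₂.
Cl₂ equivalent: 2.359 mg/L × 882,000 L = 2081 g.
Product at 57.8% available Cl: 2081 / 0.578 = 3600 g.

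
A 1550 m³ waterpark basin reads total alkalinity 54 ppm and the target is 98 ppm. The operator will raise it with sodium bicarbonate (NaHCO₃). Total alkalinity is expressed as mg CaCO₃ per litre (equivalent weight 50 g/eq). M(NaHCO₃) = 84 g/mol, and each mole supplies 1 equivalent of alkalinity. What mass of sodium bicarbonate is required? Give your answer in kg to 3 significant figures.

115 kg

Volume: 1550 m³ = 1,550,000 L.
Alkalinity to add: (98 − 54) = 44 mg/L as CaCO₃ × 1,550,000 L = 68,200 g as CaCO₃.
Equivalents: 68,200 g ÷ 50 g/eq = 1364 eq.
NaHCO₃ supplies 1 eq per mole → 1364 mol.
Mass: 1364 mol × 84 g/mol = 114,600 g.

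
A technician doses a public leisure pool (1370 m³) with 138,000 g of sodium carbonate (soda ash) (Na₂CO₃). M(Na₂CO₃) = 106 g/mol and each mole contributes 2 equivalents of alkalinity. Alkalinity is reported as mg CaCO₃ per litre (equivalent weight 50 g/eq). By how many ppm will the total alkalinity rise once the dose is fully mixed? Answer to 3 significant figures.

Volume: 1370 m³ = 1,370,000 L.
Moles of Na₂CO₃: 138,000 g ÷ 106 g/mol = 1302 mol → 2604 eq of alkalinity.
As CaCO₃: 2604 eq × 50 g/eq = 130,200 g.
Rise: 130,200 g / 1,370,000 L × 1000 = 95.03 mg/L.

95.0 ppm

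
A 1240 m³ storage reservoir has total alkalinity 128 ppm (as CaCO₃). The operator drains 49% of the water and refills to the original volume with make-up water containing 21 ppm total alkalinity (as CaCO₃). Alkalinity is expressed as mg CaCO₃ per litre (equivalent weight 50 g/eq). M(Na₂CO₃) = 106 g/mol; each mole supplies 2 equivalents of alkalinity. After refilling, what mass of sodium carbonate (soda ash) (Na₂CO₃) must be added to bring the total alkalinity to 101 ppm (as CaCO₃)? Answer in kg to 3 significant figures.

33.4 kg

Volume: 1240 m³ = 1,240,000 L.
After draining 49% and refilling: 128 × 0.51 + 21 × 0.49 = 75.57 ppm.
Deficit to target: 101 − 75.57 = 25.43 mg/L.
As CaCO₃: 25.43 mg/L × 1,240,000 L = 31,530 g; ÷ 50 g/eq ÷ 2 = 315.3 mol Na₂CO₃.
Mass: 315.3 × 106 = 33,430 g.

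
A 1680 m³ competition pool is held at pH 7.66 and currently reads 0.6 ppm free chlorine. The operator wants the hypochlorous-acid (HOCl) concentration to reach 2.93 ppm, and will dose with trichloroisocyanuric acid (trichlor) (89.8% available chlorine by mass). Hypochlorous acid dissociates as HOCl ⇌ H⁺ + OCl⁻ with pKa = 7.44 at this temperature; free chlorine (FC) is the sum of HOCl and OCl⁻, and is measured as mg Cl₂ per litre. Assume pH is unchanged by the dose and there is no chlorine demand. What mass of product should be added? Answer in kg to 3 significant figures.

Volume: 1680 m³ = 1,680,000 L.
[OCl⁻]/[HOCl] = 10^(pH − pKa) = 10^(7.66 − 7.44) = 1.66; fraction as HOCl = 1/(1 + 1.66) = 0.376.
Free chlorine required for 2.93 ppm HOCl: 2.93 / 0.376 = 7.793 ppm.
FC to add: 7.793 − 0.6 = 7.193 mg/L as Cl₂.
Cl₂ equivalent: 7.193 mg/L × 1,680,000 L = 12,080 g.
Product at 89.8% available Cl: 12,080 / 0.898 = 13,460 g.

13.5 kg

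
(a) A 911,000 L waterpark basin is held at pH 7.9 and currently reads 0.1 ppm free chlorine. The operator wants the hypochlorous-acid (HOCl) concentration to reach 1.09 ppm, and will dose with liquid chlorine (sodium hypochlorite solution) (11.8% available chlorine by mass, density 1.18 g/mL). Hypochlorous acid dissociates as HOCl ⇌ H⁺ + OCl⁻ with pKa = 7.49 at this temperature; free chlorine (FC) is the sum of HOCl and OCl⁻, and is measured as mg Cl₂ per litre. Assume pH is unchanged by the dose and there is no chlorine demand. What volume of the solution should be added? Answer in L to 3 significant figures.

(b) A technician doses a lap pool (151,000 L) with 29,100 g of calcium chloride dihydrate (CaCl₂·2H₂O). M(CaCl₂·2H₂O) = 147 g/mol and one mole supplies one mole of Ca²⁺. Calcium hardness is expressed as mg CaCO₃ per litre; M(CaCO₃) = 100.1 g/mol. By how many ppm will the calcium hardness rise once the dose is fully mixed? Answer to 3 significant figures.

(a) 24.8 L; (b) 131 ppm

(a) [OCl⁻]/[HOCl] = 10^(pH − pKa) = 10^(7.9 − 7.49) = 2.57; fraction as HOCl = 1/(1 + 2.57) = 0.2801.
(a) Free chlorine required for 1.09 ppm HOCl: 1.09 / 0.2801 = 3.892 ppm.
(a) FC to add: 3.892 − 0.1 = 3.792 mg/L as Cl₂.
(a) Cl₂ equivalent: 3.792 mg/L × 911,000 L = 3454 g.
(a) Product at 11.8% available Cl: 3454 / 0.118 = 29,270 g.
(a) Volume: 29,270 g ÷ 1.18 g/mL = 24,810 mL.

(b) Moles of Ca²⁺: 29,100 g ÷ 147 g/mol = 198 mol.
(b) As CaCO₃: 198 mol × 100.1 g/mol = 19,820 g.
(b) Rise: 19,820 g / 151,000 L × 1000 = 131.2 mg/L.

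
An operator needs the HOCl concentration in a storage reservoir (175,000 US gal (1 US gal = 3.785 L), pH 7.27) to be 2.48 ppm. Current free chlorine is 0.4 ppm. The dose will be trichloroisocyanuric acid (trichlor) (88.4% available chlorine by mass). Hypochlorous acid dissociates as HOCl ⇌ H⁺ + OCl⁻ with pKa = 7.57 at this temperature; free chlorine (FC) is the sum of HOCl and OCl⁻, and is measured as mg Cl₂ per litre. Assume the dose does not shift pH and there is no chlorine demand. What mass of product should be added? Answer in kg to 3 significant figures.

2.49 kg

Volume: 175,000 US gal × 3.785 L/gal = 662,375 L.
[OCl⁻]/[HOCl] = 10^(pH − pKa) = 10^(7.27 − 7.57) = 0.5012; fraction as HOCl = 1/(1 + 0.5012) = 0.6661.
Free chlorine required for 2.48 ppm HOCl: 2.48 / 0.6661 = 3.723 ppm.
FC to add: 3.723 − 0.4 = 3.323 mg/L as Cl₂.
Cl₂ equivalent: 3.323 mg/L × 662,375 L = 2201 g.
Product at 88.4% available Cl: 2201 / 0.884 = 2490 g.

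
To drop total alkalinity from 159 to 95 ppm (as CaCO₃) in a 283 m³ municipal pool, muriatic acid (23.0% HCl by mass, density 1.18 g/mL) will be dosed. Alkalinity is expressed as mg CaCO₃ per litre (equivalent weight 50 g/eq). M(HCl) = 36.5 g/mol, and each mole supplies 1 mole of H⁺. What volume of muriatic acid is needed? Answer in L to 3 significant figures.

Volume: 283 m³ = 283,000 L.
Alkalinity to neutralize: (159 − 95) = 64 mg/L as CaCO₃ × 283,000 L = 18,110 g as CaCO₃.
Equivalents of H⁺ required: 18,110 ÷ 50 g/eq = 362.2 eq = 362.2 mol HCl.
Mass of HCl: 362.2 × 36.5 = 13,220 g.
Mass of 23.0% solution: 13,220 / 0.23 = 57,490 g.
Volume: 57,490 g ÷ 1.18 g/mL = 48,720 mL.

48.7 L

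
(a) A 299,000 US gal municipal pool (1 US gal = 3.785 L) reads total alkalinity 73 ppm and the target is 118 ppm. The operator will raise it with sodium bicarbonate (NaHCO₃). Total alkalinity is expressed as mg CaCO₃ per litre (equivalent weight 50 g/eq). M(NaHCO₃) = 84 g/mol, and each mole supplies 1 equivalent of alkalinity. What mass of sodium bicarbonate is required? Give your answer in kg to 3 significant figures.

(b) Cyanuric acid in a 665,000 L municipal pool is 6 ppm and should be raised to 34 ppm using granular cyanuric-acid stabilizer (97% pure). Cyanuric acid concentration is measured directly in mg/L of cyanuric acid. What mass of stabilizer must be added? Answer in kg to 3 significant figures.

(a) Volume: 299,000 US gal × 3.785 L/gal = 1,131,715 L.
(a) Alkalinity to add: (118 − 73) = 45 mg/L as CaCO₃ × 1,131,715 L = 50,930 g as CaCO₃.
(a) Equivalents: 50,930 g ÷ 50 g/eq = 1019 eq.
(a) NaHCO₃ supplies 1 eq per mole → 1019 mol.
(a) Mass: 1019 mol × 84 g/mol = 85,560 g.

(b) CYA to add: (34 − 6) = 28 mg/L × 665,000 L = 18,620 g cyanuric acid.
(b) At 97% purity: 18,620 / 0.97 = 19,200 g product.

(a) 85.6 kg; (b) 19.2 kg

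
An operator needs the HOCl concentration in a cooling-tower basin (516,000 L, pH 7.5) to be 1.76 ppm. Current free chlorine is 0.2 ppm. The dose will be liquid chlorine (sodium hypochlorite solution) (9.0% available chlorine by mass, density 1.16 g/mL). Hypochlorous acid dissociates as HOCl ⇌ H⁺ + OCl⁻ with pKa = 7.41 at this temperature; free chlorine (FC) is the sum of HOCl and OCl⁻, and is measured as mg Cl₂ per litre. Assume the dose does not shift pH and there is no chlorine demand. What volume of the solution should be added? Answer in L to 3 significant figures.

[OCl⁻]/[HOCl] = 10^(pH − pKa) = 10^(7.5 − 7.41) = 1.23; fraction as HOCl = 1/(1 + 1.23) = 0.4484.
Free chlorine required for 1.76 ppm HOCl: 1.76 / 0.4484 = 3.925 ppm.
FC to add: 3.925 − 0.2 = 3.725 mg/L as Cl₂.
Cl₂ equivalent: 3.725 mg/L × 516,000 L = 1922 g.
Product at 9.0% available Cl: 1922 / 0.09 = 21,360 g.
Volume: 21,360 g ÷ 1.16 g/mL = 18,410 mL.

18.4 L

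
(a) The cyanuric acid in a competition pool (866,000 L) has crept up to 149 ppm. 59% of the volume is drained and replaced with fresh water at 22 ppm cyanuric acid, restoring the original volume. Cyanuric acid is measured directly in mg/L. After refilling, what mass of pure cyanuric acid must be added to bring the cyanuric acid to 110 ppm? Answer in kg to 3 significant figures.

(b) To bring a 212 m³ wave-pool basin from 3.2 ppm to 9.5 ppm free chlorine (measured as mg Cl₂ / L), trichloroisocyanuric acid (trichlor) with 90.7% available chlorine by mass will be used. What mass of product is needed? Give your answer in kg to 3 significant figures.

(a) After draining 59% and refilling: 149 × 0.41 + 22 × 0.59 = 74.07 ppm.
(a) Deficit to target: 110 − 74.07 = 35.93 mg/L.
(a) Mass: 35.93 mg/L × 866,000 L = 31,120 g cyanuric acid.

(b) Volume: 212 m³ = 212,000 L.
(b) Chlorine deficit: 9.5 − 3.2 = 6.3 ppm = 6.3 mg/L as Cl₂.
(b) Cl₂ equivalent needed: 6.3 mg/L × 212,000 L = 1,336,000 mg = 1336 g.
(b) Product at 90.7% available chlorine: 1336 / 0.907 = 1473 g.

(a) 31.1 kg; (b) 1.47 kg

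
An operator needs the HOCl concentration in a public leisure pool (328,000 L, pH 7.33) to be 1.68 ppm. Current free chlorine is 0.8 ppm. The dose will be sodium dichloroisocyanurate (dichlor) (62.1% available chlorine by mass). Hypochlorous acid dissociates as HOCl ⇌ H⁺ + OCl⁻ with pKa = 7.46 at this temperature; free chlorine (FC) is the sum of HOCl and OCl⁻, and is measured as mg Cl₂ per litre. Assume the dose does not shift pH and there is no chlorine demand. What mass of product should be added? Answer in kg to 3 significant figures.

[OCl⁻]/[HOCl] = 10^(pH − pKa) = 10^(7.33 − 7.46) = 0.7413; fraction as HOCl = 1/(1 + 0.7413) = 0.5743.
Free chlorine required for 1.68 ppm HOCl: 1.68 / 0.5743 = 2.925 ppm.
FC to add: 2.925 − 0.8 = 2.125 mg/L as Cl₂.
Cl₂ equivalent: 2.125 mg/L × 328,000 L = 697.1 g.
Product at 62.1% available Cl: 697.1 / 0.621 = 1123 g.

1.12 kg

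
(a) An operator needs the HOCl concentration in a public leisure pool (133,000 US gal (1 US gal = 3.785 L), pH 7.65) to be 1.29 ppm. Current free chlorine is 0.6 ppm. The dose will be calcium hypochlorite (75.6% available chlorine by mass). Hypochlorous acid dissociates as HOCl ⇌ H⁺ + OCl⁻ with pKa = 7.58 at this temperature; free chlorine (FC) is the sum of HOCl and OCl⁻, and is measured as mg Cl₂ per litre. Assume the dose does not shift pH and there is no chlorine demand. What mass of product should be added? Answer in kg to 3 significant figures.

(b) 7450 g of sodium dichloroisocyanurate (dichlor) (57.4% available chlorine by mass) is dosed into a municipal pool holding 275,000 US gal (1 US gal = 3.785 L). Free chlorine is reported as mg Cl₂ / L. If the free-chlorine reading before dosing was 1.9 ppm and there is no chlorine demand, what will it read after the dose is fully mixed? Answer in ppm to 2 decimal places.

(a) 1.47 kg; (b) 6.01 ppm

(a) Volume: 133,000 US gal × 3.785 L/gal = 503,405 L.
(a) [OCl⁻]/[HOCl] = 10^(pH − pKa) = 10^(7.65 − 7.58) = 1.175; fraction as HOCl = 1/(1 + 1.175) = 0.4598.
(a) Free chlorine required for 1.29 ppm HOCl: 1.29 / 0.4598 = 2.806 ppm.
(a) FC to add: 2.806 − 0.6 = 2.206 mg/L as Cl₂.
(a) Cl₂ equivalent: 2.206 mg/L × 503,405 L = 1110 g.
(a) Product at 75.6% available Cl: 1110 / 0.756 = 1469 g.

(b) Volume: 275,000 US gal × 3.785 L/gal = 1,040,875 L.
(b) Available chlorine delivered: 7450 g × 0.574 = 4276 g as Cl₂.
(b) Concentration rise: 4276 g / 1,040,875 L = 4.108 mg/L = 4.11 ppm.
(b) Final FC: 1.9 + 4.11 = 6.01 ppm.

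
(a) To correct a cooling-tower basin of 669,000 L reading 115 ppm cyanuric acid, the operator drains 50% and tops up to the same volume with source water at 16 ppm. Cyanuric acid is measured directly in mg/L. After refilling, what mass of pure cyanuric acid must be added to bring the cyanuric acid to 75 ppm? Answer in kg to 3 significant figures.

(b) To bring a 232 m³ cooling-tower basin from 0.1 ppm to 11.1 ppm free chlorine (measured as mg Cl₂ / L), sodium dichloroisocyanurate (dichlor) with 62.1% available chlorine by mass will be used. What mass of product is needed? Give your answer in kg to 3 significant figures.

(a) 6.36 kg; (b) 4.11 kg

(a) After draining 50% and refilling: 115 × 0.50 + 16 × 0.50 = 65.5 ppm.
(a) Deficit to target: 75 − 65.5 = 9.5 mg/L.
(a) Mass: 9.5 mg/L × 669,000 L = 6356 g cyanuric acid.

(b) Volume: 232 m³ = 232,000 L.
(b) Chlorine deficit: 11.1 − 0.1 = 11 ppm = 11 mg/L as Cl₂.
(b) Cl₂ equivalent needed: 11 mg/L × 232,000 L = 2,552,000 mg = 2552 g.
(b) Product at 62.1% available chlorine: 2552 / 0.621 = 4110 g.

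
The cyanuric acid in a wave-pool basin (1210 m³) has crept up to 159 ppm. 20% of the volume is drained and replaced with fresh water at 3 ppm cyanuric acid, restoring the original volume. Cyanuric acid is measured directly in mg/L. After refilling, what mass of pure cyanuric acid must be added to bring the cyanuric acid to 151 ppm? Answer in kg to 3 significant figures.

28.1 kg

Volume: 1210 m³ = 1,210,000 L.
After draining 20% and refilling: 159 × 0.80 + 3 × 0.20 = 127.8 ppm.
Deficit to target: 151 − 127.8 = 23.2 mg/L.
Mass: 23.2 mg/L × 1,210,000 L = 28,070 g cyanuric acid.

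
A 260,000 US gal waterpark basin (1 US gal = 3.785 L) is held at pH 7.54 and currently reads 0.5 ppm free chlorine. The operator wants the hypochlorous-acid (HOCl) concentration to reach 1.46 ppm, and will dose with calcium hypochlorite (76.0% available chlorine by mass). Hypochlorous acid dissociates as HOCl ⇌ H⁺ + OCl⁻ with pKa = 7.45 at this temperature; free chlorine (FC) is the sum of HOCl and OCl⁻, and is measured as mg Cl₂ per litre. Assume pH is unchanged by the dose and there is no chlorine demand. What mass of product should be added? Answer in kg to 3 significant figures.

3.57 kg

Volume: 260,000 US gal × 3.785 L/gal = 984,100 L.
[OCl⁻]/[HOCl] = 10^(pH − pKa) = 10^(7.54 − 7.45) = 1.23; fraction as HOCl = 1/(1 + 1.23) = 0.4484.
Free chlorine required for 1.46 ppm HOCl: 1.46 / 0.4484 = 3.256 ppm.
FC to add: 3.256 − 0.5 = 2.756 mg/L as Cl₂.
Cl₂ equivalent: 2.756 mg/L × 984,100 L = 2712 g.
Product at 76.0% available Cl: 2712 / 0.76 = 3569 g.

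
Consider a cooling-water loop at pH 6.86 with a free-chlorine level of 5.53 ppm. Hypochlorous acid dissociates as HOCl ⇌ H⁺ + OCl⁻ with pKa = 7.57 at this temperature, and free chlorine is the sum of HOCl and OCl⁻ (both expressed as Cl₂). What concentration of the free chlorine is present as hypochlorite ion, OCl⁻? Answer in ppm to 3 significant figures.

[OCl⁻]/[HOCl] = 10^(pH − pKa) = 10^(6.86 − 7.57) = 10^-0.71 = 0.195.
Fraction as HOCl = 1 / (1 + 0.195) = 0.8368.
OCl⁻ = (1 − 0.8368) × 5.53 ppm = 0.9023 ppm.

0.902 ppm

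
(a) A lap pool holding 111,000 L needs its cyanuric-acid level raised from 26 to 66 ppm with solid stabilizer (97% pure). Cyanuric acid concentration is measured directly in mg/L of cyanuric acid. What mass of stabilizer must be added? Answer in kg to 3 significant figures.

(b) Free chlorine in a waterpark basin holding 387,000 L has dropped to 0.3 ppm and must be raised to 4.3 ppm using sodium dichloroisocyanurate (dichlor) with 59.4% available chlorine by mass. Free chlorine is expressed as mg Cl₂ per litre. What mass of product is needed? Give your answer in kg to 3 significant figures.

(a) CYA to add: (66 − 26) = 40 mg/L × 111,000 L = 4440 g cyanuric acid.
(a) At 97% purity: 4440 / 0.97 = 4577 g product.

(b) Chlorine deficit: 4.3 − 0.3 = 4 ppm = 4 mg/L as Cl₂.
(b) Cl₂ equivalent needed: 4 mg/L × 387,000 L = 1,548,000 mg = 1548 g.
(b) Product at 59.4% available chlorine: 1548 / 0.594 = 2606 g.

(a) 4.58 kg; (b) 2.61 kg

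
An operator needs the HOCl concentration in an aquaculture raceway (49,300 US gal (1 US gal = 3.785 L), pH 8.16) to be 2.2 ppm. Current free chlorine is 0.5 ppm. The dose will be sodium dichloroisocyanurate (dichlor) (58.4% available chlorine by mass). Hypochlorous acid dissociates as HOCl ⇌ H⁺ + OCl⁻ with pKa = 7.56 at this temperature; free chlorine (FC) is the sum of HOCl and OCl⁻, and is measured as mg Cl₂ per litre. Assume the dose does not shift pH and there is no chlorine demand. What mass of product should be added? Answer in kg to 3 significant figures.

Volume: 49,300 US gal × 3.785 L/gal = 186,600 L.
[OCl⁻]/[HOCl] = 10^(pH − pKa) = 10^(8.16 − 7.56) = 3.981; fraction as HOCl = 1/(1 + 3.981) = 0.2008.
Free chlorine required for 2.2 ppm HOCl: 2.2 / 0.2008 = 10.96 ppm.
FC to add: 10.96 − 0.5 = 10.46 mg/L as Cl₂.
Cl₂ equivalent: 10.46 mg/L × 186,600 L = 1952 g.
Product at 58.4% available Cl: 1952 / 0.584 = 3342 g.

3.34 kg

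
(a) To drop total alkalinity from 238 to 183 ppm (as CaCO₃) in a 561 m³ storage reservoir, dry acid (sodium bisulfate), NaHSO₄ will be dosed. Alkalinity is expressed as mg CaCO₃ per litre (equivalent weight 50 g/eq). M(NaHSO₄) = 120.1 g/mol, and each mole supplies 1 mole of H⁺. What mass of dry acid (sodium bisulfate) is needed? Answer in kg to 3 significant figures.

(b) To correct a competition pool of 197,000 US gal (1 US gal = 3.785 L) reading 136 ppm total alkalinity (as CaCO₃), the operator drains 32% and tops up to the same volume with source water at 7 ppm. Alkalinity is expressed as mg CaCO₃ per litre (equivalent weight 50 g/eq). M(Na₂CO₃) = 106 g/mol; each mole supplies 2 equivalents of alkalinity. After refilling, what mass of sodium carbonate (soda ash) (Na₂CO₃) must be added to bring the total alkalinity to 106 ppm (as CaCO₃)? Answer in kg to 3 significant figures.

(a) 74.1 kg; (b) 8.92 kg

(a) Volume: 561 m³ = 561,000 L.
(a) Alkalinity to neutralize: (238 − 183) = 55 mg/L as CaCO₃ × 561,000 L = 30,860 g as CaCO₃.
(a) Equivalents of H⁺ required: 30,860 ÷ 50 g/eq = 617.1 eq = 617.1 mol NaHSO₄.
(a) Mass of NaHSO₄: 617.1 × 120.1 = 74,110 g.

(b) Volume: 197,000 US gal × 3.785 L/gal = 745,645 L.
(b) After draining 32% and refilling: 136 × 0.68 + 7 × 0.32 = 94.72 ppm.
(b) Deficit to target: 106 − 94.72 = 11.28 mg/L.
(b) As CaCO₃: 11.28 mg/L × 745,645 L = 8411 g; ÷ 50 g/eq ÷ 2 = 84.11 mol Na₂CO₃.
(b) Mass: 84.11 × 106 = 8916 g.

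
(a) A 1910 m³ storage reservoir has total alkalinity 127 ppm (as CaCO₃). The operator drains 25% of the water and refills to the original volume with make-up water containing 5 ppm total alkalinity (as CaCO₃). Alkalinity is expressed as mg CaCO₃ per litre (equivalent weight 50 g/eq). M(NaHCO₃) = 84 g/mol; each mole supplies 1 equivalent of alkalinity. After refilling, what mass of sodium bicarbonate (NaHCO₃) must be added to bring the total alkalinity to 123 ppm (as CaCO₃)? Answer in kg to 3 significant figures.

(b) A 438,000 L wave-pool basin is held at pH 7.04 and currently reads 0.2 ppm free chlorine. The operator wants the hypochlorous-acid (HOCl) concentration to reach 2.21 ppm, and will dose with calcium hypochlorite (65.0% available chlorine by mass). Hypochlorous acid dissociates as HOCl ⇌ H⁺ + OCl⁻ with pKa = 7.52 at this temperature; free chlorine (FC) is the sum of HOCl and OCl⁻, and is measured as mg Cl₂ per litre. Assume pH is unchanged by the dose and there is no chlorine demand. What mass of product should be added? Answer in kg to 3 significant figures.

(a) 85.0 kg; (b) 1.85 kg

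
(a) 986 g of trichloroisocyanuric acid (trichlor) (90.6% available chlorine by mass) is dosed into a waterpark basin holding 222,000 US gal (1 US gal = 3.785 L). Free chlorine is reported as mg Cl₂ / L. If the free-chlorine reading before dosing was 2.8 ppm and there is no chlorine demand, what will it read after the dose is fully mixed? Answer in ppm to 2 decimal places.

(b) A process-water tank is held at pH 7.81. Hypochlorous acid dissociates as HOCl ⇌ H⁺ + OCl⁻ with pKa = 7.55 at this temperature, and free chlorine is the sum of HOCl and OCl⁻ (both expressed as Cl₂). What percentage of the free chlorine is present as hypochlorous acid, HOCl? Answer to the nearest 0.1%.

(a) 3.86 ppm; (b) 35.5%

(a) Volume: 222,000 US gal × 3.785 L/gal = 840,270 L.
(a) Available chlorine delivered: 986 g × 0.906 = 893.3 g as Cl₂.
(a) Concentration rise: 893.3 g / 840,270 L = 1.063 mg/L = 1.06 ppm.
(a) Final FC: 2.8 + 1.06 = 3.86 ppm.

(b) [OCl⁻]/[HOCl] = 10^(pH − pKa) = 10^(7.81 − 7.55) = 10^0.26 = 1.82.
(b) Fraction as HOCl = 1 / (1 + 1.82) = 0.3546.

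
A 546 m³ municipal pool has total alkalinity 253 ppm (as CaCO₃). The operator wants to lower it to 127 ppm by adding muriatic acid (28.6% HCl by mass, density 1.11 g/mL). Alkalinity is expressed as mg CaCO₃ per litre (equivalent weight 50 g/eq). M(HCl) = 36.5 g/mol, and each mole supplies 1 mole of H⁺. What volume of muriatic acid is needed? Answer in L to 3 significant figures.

158 L

Volume: 546 m³ = 546,000 L.
Alkalinity to neutralize: (253 − 127) = 126 mg/L as CaCO₃ × 546,000 L = 68,800 g as CaCO₃.
Equivalents of H⁺ required: 68,800 ÷ 50 g/eq = 1376 eq = 1376 mol HCl.
Mass of HCl: 1376 × 36.5 = 50,220 g.
Mass of 28.6% solution: 50,220 / 0.286 = 175,600 g.
Volume: 175,600 g ÷ 1.11 g/mL = 158,200 mL.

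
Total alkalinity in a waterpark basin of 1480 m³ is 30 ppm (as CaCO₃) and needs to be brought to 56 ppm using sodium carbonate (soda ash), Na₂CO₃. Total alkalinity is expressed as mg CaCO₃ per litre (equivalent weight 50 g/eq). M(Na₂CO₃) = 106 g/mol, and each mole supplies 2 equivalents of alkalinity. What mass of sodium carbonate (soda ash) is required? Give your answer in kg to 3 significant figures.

Volume: 1480 m³ = 1,480,000 L.
Alkalinity to add: (56 − 30) = 26 mg/L as CaCO₃ × 1,480,000 L = 38,480 g as CaCO₃.
Equivalents: 38,480 g ÷ 50 g/eq = 769.6 eq.
Each mole of Na₂CO₃ supplies 2 eq, so 769.6 / 2 = 384.8 mol.
Mass: 384.8 mol × 106 g/mol = 40,790 g.

40.8 kg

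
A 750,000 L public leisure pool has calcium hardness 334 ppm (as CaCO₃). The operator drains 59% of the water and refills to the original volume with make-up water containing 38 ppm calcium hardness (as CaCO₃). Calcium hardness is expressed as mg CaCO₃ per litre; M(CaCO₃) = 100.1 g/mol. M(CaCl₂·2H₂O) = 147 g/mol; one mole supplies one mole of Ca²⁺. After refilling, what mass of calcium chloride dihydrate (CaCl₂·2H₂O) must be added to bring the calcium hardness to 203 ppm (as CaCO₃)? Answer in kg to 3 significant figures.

After draining 59% and refilling: 334 × 0.41 + 38 × 0.59 = 159.36 ppm.
Deficit to target: 203 − 159.36 = 43.64 mg/L.
As CaCO₃: 43.64 mg/L × 750,000 L = 32,730 g; ÷ 100.1 = 327 mol Ca²⁺.
Mass: 327 × 147 = 48,070 g.

48.1 kg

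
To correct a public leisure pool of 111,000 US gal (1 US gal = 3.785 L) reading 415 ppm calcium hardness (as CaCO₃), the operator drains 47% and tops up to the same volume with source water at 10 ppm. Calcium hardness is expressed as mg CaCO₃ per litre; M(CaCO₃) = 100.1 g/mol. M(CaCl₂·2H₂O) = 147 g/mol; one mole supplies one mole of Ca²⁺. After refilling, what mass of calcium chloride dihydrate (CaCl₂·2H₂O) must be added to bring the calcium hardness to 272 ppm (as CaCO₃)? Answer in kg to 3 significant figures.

Volume: 111,000 US gal × 3.785 L/gal = 420,135 L.
After draining 47% and refilling: 415 × 0.53 + 10 × 0.47 = 224.65 ppm.
Deficit to target: 272 − 224.65 = 47.35 mg/L.
As CaCO₃: 47.35 mg/L × 420,135 L = 19,890 g; ÷ 100.1 = 198.7 mol Ca²⁺.
Mass: 198.7 × 147 = 29,210 g.

29.2 kg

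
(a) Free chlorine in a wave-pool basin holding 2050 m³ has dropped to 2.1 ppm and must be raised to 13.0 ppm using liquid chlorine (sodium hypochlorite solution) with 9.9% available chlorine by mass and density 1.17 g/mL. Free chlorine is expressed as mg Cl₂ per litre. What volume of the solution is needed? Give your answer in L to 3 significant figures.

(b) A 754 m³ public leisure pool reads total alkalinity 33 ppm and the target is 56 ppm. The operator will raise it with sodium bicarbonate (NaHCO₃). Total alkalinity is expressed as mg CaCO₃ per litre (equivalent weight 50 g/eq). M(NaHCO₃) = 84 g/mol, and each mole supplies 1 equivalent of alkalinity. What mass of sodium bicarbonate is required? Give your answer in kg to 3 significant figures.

(a) 193 L; (b) 29.1 kg

(a) Volume: 2050 m³ = 2,050,000 L.
(a) Chlorine deficit: 13.0 − 2.1 = 10.9 ppm = 10.9 mg/L as Cl₂.
(a) Cl₂ equivalent needed: 10.9 mg/L × 2,050,000 L = 22,340,000 mg = 22,340 g.
(a) Product at 9.9% available chlorine: 22,340 / 0.099 = 225,700 g.
(a) Volume at density 1.17 g/mL: 225,700 g ÷ 1.17 g/mL = 192,900 mL.

(b) Volume: 754 m³ = 754,000 L.
(b) Alkalinity to add: (56 − 33) = 23 mg/L as CaCO₃ × 754,000 L = 17,340 g as CaCO₃.
(b) Equivalents: 17,340 g ÷ 50 g/eq = 346.8 eq.
(b) NaHCO₃ supplies 1 eq per mole → 346.8 mol.
(b) Mass: 346.8 mol × 84 g/mol = 29,130 g.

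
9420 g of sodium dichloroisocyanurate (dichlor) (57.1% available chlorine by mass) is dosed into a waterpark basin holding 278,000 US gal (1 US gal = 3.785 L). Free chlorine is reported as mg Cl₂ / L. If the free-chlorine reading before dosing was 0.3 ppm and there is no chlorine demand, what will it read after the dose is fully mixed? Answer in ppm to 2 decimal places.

5.41 ppm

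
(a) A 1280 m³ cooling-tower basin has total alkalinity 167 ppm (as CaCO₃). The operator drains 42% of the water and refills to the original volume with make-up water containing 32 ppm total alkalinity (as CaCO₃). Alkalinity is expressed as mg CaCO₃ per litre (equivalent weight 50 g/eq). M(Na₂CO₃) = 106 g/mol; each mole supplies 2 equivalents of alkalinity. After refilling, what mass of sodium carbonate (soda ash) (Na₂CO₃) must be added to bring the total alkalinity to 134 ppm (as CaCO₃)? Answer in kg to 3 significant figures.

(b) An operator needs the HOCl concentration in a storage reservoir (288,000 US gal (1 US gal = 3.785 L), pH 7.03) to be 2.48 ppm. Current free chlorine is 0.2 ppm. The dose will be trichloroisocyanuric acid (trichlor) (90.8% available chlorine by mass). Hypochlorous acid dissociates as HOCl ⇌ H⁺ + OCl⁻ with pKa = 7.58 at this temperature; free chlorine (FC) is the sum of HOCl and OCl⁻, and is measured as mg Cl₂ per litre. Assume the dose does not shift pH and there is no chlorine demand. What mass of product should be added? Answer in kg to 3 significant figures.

(a) 32.2 kg; (b) 3.58 kg

(a) Volume: 1280 m³ = 1,280,000 L.
(a) After draining 42% and refilling: 167 × 0.58 + 32 × 0.42 = 110.3 ppm.
(a) Deficit to target: 134 − 110.3 = 23.7 mg/L.
(a) As CaCO₃: 23.7 mg/L × 1,280,000 L = 30,340 g; ÷ 50 g/eq ÷ 2 = 303.4 mol Na₂CO₃.
(a) Mass: 303.4 × 106 = 32,160 g.

(b) Volume: 288,000 US gal × 3.785 L/gal = 1,090,080 L.
(b) [OCl⁻]/[HOCl] = 10^(pH − pKa) = 10^(7.03 − 7.58) = 0.2818; fraction as HOCl = 1/(1 + 0.2818) = 0.7801.
(b) Free chlorine required for 2.48 ppm HOCl: 2.48 / 0.7801 = 3.179 ppm.
(b) FC to add: 3.179 − 0.2 = 2.979 mg/L as Cl₂.
(b) Cl₂ equivalent: 2.979 mg/L × 1,090,080 L = 3247 g.
(b) Product at 90.8% available Cl: 3247 / 0.908 = 3576 g.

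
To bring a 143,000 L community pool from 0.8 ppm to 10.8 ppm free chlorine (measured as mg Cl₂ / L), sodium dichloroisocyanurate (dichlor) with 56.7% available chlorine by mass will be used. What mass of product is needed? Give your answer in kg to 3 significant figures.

2.52 kg

Chlorine deficit: 10.8 − 0.8 = 10 ppm = 10 mg/L as Cl₂.
Cl₂ equivalent needed: 10 mg/L × 143,000 L = 1,430,000 mg = 1430 g.
Product at 56.7% available chlorine: 1430 / 0.567 = 2522 g.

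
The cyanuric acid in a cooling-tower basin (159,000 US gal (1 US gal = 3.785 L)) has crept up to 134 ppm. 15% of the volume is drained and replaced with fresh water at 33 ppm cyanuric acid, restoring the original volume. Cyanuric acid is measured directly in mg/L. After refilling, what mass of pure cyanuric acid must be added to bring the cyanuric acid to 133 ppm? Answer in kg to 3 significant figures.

Volume: 159,000 US gal × 3.785 L/gal = 601,815 L.
After draining 15% and refilling: 134 × 0.85 + 33 × 0.15 = 118.85 ppm.
Deficit to target: 133 − 118.85 = 14.15 mg/L.
Mass: 14.15 mg/L × 601,815 L = 8516 g cyanuric acid.

8.52 kg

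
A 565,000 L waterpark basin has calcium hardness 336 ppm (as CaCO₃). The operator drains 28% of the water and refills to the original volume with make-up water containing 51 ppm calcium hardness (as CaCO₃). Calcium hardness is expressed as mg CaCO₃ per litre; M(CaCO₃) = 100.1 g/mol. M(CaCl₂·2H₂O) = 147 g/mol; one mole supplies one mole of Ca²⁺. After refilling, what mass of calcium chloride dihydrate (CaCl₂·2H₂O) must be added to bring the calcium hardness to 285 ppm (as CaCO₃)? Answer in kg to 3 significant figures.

After draining 28% and refilling: 336 × 0.72 + 51 × 0.28 = 256.2 ppm.
Deficit to target: 285 − 256.2 = 28.8 mg/L.
As CaCO₃: 28.8 mg/L × 565,000 L = 16,270 g; ÷ 100.1 = 162.6 mol Ca²⁺.
Mass: 162.6 × 147 = 23,900 g.

23.9 kg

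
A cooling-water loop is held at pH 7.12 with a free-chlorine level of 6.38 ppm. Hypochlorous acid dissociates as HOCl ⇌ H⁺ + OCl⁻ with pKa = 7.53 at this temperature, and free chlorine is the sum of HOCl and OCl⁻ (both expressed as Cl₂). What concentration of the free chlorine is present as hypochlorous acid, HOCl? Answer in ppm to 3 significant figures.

4.59 ppm

[OCl⁻]/[HOCl] = 10^(pH − pKa) = 10^(7.12 − 7.53) = 10^-0.41 = 0.389.
Fraction as HOCl = 1 / (1 + 0.389) = 0.7199.
HOCl = 0.7199 × 6.38 ppm = 4.593 ppm.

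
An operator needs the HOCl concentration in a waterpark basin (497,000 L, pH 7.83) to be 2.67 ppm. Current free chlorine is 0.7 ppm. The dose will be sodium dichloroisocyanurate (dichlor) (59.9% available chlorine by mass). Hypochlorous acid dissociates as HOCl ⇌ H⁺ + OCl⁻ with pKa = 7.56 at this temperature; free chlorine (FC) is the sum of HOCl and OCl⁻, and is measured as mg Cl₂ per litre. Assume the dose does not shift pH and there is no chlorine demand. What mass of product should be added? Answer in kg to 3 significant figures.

[OCl⁻]/[HOCl] = 10^(pH − pKa) = 10^(7.83 − 7.56) = 1.862; fraction as HOCl = 1/(1 + 1.862) = 0.3494.
Free chlorine required for 2.67 ppm HOCl: 2.67 / 0.3494 = 7.642 ppm.
FC to add: 7.642 − 0.7 = 6.942 mg/L as Cl₂.
Cl₂ equivalent: 6.942 mg/L × 497,000 L = 3450 g.
Product at 59.9% available Cl: 3450 / 0.599 = 5760 g.

5.76 kg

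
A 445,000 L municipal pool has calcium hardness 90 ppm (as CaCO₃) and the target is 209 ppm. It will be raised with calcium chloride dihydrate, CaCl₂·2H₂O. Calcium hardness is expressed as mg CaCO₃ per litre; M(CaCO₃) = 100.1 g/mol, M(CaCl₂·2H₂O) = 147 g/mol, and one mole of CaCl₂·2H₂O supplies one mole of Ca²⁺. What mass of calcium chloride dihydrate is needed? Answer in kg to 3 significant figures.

77.8 kg

Hardness to add: (209 − 90) = 119 mg/L as CaCO₃ × 445,000 L = 52,960 g as CaCO₃.
Moles of Ca²⁺ (1 mol Ca²⁺ ≡ 1 mol CaCO₃): 52,960 / 100.1 g/mol = 529 mol.
Mass of CaCl₂·2H₂O: 529 × 147 = 77,770 g.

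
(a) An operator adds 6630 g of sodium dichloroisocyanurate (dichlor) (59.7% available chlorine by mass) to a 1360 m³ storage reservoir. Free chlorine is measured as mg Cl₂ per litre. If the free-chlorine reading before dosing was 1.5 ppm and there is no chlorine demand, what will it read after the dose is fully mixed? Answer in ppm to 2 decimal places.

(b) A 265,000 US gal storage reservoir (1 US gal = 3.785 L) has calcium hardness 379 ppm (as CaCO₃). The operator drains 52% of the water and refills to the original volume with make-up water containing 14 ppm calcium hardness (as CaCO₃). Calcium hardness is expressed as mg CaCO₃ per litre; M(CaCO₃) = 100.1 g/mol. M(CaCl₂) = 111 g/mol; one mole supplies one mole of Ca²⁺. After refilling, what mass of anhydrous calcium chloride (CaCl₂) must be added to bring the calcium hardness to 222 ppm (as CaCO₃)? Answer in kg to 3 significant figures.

(a) 4.41 ppm; (b) 36.5 kg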